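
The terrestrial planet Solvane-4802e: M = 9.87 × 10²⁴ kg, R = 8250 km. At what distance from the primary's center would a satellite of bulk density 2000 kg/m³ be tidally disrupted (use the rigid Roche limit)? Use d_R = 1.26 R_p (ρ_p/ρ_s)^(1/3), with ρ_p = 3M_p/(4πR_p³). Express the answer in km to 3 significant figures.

13300 km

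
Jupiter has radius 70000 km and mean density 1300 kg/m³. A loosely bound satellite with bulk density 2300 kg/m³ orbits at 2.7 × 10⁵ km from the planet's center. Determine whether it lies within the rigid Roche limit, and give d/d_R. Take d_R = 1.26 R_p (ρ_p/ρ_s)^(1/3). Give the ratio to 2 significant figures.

outside; d/d_R ≈ 3.7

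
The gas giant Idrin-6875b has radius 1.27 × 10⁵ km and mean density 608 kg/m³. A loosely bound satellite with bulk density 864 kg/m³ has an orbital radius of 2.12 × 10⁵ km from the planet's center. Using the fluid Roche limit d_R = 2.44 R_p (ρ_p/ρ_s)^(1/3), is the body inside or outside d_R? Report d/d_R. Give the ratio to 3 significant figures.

d_R = 2.44 × (1.27 × 10⁵ km) × (608/864)^(1/3) = 2.756 × 10⁵ km
d/d_R = (2.12 × 10⁵) / (2.756 × 10⁵) = 0.769
Since d/d_R < 1, the body is inside the Roche limit.

inside; d/d_R ≈ 0.769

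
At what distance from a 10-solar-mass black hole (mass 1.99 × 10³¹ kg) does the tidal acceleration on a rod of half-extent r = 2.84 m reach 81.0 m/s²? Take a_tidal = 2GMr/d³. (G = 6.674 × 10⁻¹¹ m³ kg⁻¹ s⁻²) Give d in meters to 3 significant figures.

2GMr/d³ = a_tidal  ⇒  d = (2GMr / a_tidal)^(1/3)
d = (2 × 6.674×10⁻¹¹ × (1.99 × 10³¹) × (2.84) / (81.0))^(1/3)
  = 4.53 × 10⁶ m

4.53 × 10⁶ m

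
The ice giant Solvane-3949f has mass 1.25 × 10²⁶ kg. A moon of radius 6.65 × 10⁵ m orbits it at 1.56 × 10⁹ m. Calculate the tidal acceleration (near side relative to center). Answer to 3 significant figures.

2.92 × 10⁻⁶ m/s²

Δa = 2GMr/d³
   = 2 × (6.674 × 10⁻¹¹) × (1.25 × 10²⁶) × (6.65 × 10⁵) / (1.56 × 10⁹)³
   = 2.92 × 10⁻⁶ m/s²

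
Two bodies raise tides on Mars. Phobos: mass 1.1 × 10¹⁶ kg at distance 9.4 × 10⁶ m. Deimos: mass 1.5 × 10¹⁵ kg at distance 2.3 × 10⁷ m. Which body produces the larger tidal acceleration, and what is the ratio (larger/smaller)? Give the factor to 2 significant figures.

Phobos, by a factor of ≈ 110

The tide-raising term goes as M/d³ (the gradient of a 1/d² field).
Phobos: (1.1 × 10¹⁶) / (9.4 × 10⁶)³ = 1.324 × 10⁻⁵
Deimos: (1.5 × 10¹⁵) / (2.3 × 10⁷)³ = 1.233 × 10⁻⁷
Ratio (larger/smaller) = 110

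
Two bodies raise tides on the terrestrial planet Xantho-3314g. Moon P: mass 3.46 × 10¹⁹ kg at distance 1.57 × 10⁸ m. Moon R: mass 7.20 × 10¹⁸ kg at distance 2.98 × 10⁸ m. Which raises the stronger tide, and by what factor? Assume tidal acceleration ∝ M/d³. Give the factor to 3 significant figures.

Moon P, by a factor of ≈ 32.9

Compare M/d³ for the two perturbers:
Moon P: (3.46 × 10¹⁹) / (1.57 × 10⁸)³ = 8.941 × 10⁻⁶
Moon R: (7.20 × 10¹⁸) / (2.98 × 10⁸)³ = 2.721 × 10⁻⁷
Ratio (larger/smaller) = 32.9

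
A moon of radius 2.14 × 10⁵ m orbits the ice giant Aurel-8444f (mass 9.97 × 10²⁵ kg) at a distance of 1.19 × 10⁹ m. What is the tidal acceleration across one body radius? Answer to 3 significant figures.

1.69 × 10⁻⁶ m/s²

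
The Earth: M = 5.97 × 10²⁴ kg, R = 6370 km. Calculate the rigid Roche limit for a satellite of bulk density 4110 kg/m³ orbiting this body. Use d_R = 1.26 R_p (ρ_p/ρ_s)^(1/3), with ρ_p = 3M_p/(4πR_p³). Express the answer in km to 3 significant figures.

8850 km

ρ_p = 3M_p/(4πR_p³) = 3 × (5.97 × 10²⁴) / (4π × (6.37 × 10⁶ m)³) = 5510 kg/m³
d_R = 1.26 × 6370 km × (5510/4110)^(1/3)
    = 8850 km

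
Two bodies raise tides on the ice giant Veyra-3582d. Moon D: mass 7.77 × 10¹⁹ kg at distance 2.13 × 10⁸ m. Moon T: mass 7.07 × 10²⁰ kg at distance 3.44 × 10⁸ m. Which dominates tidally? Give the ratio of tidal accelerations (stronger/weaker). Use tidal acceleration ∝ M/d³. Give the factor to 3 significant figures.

Tidal acceleration ∝ M/d³, so compare M/d³ for each.
Moon D: (7.77 × 10¹⁹) / (2.13 × 10⁸)³ = 8.040 × 10⁻⁶
Moon T: (7.07 × 10²⁰) / (3.44 × 10⁸)³ = 1.737 × 10⁻⁵
Ratio (larger/smaller) = 2.16

Moon T, by a factor of ≈ 2.16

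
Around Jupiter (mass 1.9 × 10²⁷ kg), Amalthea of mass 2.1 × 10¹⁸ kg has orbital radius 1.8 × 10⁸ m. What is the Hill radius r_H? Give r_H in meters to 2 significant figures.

r_H ≈ a (m/3M)^(1/3)
    = (1.8 × 10⁸) × (2.1 × 10¹⁸ / (3 × 1.9 × 10²⁷))^(1/3)
    = 1.3 × 10⁵ m

1.3 × 10⁵ m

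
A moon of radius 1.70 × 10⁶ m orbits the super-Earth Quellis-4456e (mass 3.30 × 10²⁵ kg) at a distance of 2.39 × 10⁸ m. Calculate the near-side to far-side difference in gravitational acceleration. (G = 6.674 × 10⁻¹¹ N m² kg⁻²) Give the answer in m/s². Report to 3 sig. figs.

1.10 × 10⁻³ m/s²

The field gradient is 2GM/d³; across the full diameter 2r the difference is 4GMr/d³.
Δg = 4GMr/d³
   = 4 × (6.674 × 10⁻¹¹) × (3.30 × 10²⁵) × (1.70 × 10⁶) / (2.39 × 10⁸)³
   = 1.10 × 10⁻³ m/s²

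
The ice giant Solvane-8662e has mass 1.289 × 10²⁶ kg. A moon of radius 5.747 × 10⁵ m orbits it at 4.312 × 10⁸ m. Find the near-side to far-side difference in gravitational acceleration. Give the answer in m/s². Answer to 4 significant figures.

2.467 × 10⁻⁴ m/s²

Near-to-far spans 2r, so the tidal difference is twice the near-to-center value: 4GMr/d³.
Δg = 4GMr/d³
   = 4 × (6.674 × 10⁻¹¹) × (1.289 × 10²⁶) × (5.747 × 10⁵) / (4.312 × 10⁸)³
   = 2.467 × 10⁻⁴ m/s²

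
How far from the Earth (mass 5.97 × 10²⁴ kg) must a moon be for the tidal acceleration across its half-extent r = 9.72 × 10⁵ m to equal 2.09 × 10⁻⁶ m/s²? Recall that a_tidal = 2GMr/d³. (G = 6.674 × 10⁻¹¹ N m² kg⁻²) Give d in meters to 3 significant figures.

2GMr/d³ = a_tidal  ⇒  d = (2GMr / a_tidal)^(1/3)
d = (2 × 6.674×10⁻¹¹ × (5.97 × 10²⁴) × (9.72 × 10⁵) / (2.09 × 10⁻⁶))^(1/3)
  = 7.18 × 10⁸ m

7.18 × 10⁸ m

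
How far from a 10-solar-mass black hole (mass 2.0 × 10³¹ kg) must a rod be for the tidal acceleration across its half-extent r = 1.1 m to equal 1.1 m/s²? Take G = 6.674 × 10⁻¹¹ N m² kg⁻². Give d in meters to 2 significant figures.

2GMr/d³ = a_tidal  ⇒  d = (2GMr / a_tidal)^(1/3)
d = (2 × 6.674×10⁻¹¹ × (2.0 × 10³¹) × (1.1) / (1.1))^(1/3)
  = 1.4 × 10⁷ m

1.4 × 10⁷ m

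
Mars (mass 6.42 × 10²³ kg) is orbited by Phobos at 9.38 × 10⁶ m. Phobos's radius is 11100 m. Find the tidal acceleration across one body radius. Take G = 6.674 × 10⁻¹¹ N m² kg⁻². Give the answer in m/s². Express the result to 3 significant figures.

1.15 × 10⁻³ m/s²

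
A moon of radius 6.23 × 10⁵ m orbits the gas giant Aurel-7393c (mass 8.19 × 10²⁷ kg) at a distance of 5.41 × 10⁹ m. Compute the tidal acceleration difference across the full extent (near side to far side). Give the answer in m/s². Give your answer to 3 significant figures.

8.60 × 10⁻⁶ m/s²

a_tidal = 4GMr/d³
        = 4 × (6.674 × 10⁻¹¹) × (8.19 × 10²⁷) × (6.23 × 10⁵) / (5.41 × 10⁹)³
        = 8.60 × 10⁻⁶ m/s²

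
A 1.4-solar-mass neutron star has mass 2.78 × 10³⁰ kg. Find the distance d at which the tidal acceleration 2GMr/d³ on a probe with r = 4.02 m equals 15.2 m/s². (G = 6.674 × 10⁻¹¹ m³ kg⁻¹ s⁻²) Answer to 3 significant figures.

2GMr/d³ = a_tidal  ⇒  d = (2GMr / a_tidal)^(1/3)
d = (2 × 6.674×10⁻¹¹ × (2.78 × 10³⁰) × (4.02) / (15.2))^(1/3)
  = 4.61 × 10⁶ m

4.61 × 10⁶ m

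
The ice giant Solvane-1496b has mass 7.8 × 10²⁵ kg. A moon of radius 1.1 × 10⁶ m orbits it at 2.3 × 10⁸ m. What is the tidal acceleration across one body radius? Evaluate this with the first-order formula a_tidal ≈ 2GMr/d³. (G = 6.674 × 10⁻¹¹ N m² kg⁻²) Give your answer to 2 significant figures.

9.4 × 10⁻⁴ m/s²

Differencing GM/(d−r)² and GM/d² to first order in r/d gives 2GMr/d³.
Δa = 2GMr/d³
   = 2 × (6.674 × 10⁻¹¹) × (7.8 × 10²⁵) × (1.1 × 10⁶) / (2.3 × 10⁸)³
   = 9.4 × 10⁻⁴ m/s²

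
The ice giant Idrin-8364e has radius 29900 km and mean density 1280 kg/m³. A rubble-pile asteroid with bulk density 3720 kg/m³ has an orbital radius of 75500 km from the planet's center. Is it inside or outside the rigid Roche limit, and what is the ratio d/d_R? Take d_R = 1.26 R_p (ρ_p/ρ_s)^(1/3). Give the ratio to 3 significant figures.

outside; d/d_R ≈ 2.86

d_R = 1.26 × (29900 km) × (1280/3720)^(1/3) = 26400 km
d/d_R = (75500) / (26400) = 2.86
Since d/d_R > 1, the body is outside the Roche limit.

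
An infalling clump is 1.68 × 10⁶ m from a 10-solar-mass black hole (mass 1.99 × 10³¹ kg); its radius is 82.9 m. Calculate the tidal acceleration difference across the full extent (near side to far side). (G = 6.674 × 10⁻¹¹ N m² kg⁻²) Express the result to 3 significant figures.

9.29 × 10⁴ m/s²

Δa = 4GMr/d³
   = 4 × (6.674 × 10⁻¹¹) × (1.99 × 10³¹) × (82.9) / (1.68 × 10⁶)³
   = 9.29 × 10⁴ m/s²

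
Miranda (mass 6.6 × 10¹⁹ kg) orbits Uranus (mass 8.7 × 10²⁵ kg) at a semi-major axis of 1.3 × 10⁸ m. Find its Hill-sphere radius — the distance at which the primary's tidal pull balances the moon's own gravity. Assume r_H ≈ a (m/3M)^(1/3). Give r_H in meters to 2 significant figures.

8.2 × 10⁵ m

r_H ≈ a (m/3M)^(1/3)
    = (1.3 × 10⁸) × (6.6 × 10¹⁹ / (3 × 8.7 × 10²⁵))^(1/3)
    = 8.2 × 10⁵ m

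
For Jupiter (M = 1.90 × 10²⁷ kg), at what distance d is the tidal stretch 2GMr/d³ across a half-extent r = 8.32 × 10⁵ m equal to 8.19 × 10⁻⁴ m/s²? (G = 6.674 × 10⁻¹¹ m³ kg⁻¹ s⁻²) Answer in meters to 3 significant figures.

6.36 × 10⁸ m

2GMr/d³ = a_tidal  ⇒  d = (2GMr / a_tidal)^(1/3)
d = (2 × 6.674×10⁻¹¹ × (1.90 × 10²⁷) × (8.32 × 10⁵) / (8.19 × 10⁻⁴))^(1/3)
  = 6.36 × 10⁸ m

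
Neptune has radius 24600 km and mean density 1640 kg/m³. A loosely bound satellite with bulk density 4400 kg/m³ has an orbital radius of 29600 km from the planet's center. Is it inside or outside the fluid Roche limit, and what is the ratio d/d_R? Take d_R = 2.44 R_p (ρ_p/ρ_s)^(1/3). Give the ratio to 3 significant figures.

inside; d/d_R ≈ 0.685

d_R = 2.44 × (24600 km) × (1640/4400)^(1/3) = 43200 km
d/d_R = (29600) / (43200) = 0.685
Since d/d_R < 1, the body is inside the Roche limit.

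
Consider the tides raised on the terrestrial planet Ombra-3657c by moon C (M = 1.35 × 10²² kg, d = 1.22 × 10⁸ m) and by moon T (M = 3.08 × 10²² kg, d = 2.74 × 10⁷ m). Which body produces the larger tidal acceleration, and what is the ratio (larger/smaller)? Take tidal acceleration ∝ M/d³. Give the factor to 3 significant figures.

Moon T, by a factor of ≈ 201

Tidal stretch scales as M/d³; compute that for each body.
Moon C: (1.35 × 10²²) / (1.22 × 10⁸)³ = 7.435 × 10⁻³
Moon T: (3.08 × 10²²) / (2.74 × 10⁷)³ = 1.497
Ratio (larger/smaller) = 201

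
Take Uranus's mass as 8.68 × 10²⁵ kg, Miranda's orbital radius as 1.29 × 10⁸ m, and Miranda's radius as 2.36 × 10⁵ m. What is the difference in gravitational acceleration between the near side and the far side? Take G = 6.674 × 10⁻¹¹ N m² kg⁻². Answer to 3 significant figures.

Δa = 4GMr/d³
   = 4 × (6.674 × 10⁻¹¹) × (8.68 × 10²⁵) × (2.36 × 10⁵) / (1.29 × 10⁸)³
   = 2.55 × 10⁻³ m/s²

2.55 × 10⁻³ m/s²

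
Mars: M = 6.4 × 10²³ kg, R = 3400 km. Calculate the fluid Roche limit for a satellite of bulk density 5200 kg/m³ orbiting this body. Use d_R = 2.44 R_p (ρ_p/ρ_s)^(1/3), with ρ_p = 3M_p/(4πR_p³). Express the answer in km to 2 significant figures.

7500 km

ρ_p = 3M_p/(4πR_p³) = 3 × (6.4 × 10²³) / (4π × (3.4 × 10⁶ m)³) = 3900 kg/m³
d_R = 2.44 × 3400 km × (3900/5200)^(1/3)
    = 7500 km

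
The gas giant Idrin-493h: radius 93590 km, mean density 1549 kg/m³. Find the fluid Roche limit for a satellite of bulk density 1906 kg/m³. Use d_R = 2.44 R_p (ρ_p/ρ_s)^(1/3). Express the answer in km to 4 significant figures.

d_R = 2.44 × 93590 km × (1549/1906)^(1/3)
    = 2.131 × 10⁵ km

2.131 × 10⁵ km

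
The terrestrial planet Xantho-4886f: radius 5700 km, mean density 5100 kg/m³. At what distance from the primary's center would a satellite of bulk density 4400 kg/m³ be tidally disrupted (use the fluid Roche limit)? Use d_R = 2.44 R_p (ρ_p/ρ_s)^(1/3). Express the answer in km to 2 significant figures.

15000 km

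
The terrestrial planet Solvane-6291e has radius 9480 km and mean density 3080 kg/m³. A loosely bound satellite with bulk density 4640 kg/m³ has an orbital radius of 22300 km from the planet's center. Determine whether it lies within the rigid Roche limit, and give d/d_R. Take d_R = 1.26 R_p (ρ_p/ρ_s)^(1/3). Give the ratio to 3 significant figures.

d_R = 1.26 × (9480 km) × (3080/4640)^(1/3) = 10420 km
d/d_R = (22300) / (10420) = 2.14
Since d/d_R > 1, the body is outside the Roche limit.

outside; d/d_R ≈ 2.14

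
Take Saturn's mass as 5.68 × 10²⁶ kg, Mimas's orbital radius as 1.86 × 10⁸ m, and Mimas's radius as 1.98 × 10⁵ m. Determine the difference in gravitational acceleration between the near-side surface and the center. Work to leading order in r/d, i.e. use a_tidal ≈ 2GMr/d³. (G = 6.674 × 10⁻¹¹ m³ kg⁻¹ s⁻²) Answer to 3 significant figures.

Δa = 2GMr/d³
   = 2 × (6.674 × 10⁻¹¹) × (5.68 × 10²⁶) × (1.98 × 10⁵) / (1.86 × 10⁸)³
   = 2.33 × 10⁻³ m/s²

2.33 × 10⁻³ m/s²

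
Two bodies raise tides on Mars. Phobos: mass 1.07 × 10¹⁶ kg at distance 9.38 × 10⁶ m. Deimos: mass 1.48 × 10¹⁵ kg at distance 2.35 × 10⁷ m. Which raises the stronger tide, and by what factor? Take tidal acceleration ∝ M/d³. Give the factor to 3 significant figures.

Phobos, by a factor of ≈ 114

Tidal acceleration ∝ M/d³, so compare M/d³ for each.
Phobos: (1.07 × 10¹⁶) / (9.38 × 10⁶)³ = 1.297 × 10⁻⁵
Deimos: (1.48 × 10¹⁵) / (2.35 × 10⁷)³ = 1.140 × 10⁻⁷
Ratio (larger/smaller) = 114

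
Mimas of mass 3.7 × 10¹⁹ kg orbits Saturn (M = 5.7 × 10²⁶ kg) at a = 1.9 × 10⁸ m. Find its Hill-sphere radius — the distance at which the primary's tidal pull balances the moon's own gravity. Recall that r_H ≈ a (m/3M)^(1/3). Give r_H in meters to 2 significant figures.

5.3 × 10⁵ m

r_H ≈ a (m/3M)^(1/3)
    = (1.9 × 10⁸) × (3.7 × 10¹⁹ / (3 × 5.7 × 10²⁶))^(1/3)
    = 5.3 × 10⁵ m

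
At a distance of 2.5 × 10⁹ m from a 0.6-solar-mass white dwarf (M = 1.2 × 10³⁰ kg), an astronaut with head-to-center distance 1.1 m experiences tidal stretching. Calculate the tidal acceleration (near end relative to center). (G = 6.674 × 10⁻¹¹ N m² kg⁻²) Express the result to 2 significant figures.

Δa = 2GMr/d³
   = 2 × (6.674 × 10⁻¹¹) × (1.2 × 10³⁰) × (1.1) / (2.5 × 10⁹)³
   = 1.1 × 10⁻⁸ m/s²

1.1 × 10⁻⁸ m/s²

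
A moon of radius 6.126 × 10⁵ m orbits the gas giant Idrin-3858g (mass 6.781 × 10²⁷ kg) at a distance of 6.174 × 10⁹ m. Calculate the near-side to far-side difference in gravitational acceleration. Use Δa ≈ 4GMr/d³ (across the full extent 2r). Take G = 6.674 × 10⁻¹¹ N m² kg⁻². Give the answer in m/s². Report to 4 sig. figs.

4.712 × 10⁻⁶ m/s²

Δa = 4GMr/d³
   = 4 × (6.674 × 10⁻¹¹) × (6.781 × 10²⁷) × (6.126 × 10⁵) / (6.174 × 10⁹)³
   = 4.712 × 10⁻⁶ m/s²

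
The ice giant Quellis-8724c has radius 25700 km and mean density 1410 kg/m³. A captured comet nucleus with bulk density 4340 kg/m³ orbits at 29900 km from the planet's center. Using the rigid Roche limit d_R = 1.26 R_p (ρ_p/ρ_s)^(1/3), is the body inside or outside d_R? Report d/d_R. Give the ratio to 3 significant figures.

outside; d/d_R ≈ 1.34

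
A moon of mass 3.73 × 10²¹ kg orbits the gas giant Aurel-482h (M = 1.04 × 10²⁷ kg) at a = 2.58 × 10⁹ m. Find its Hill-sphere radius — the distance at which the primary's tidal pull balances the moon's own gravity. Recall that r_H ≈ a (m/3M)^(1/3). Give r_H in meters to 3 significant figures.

r_H ≈ a (m/3M)^(1/3)
    = (2.58 × 10⁹) × (3.73 × 10²¹ / (3 × 1.04 × 10²⁷))^(1/3)
    = 2.74 × 10⁷ m

2.74 × 10⁷ m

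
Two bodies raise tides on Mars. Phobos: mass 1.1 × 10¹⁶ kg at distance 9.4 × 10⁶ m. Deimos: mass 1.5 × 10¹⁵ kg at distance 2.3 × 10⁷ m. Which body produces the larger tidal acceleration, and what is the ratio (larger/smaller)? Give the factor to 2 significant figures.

Phobos, by a factor of ≈ 110

The tide-raising term goes as M/d³ (the gradient of a 1/d² field).
Phobos: (1.1 × 10¹⁶) / (9.4 × 10⁶)³ = 1.324 × 10⁻⁵
Deimos: (1.5 × 10¹⁵) / (2.3 × 10⁷)³ = 1.233 × 10⁻⁷
Ratio (larger/smaller) = 110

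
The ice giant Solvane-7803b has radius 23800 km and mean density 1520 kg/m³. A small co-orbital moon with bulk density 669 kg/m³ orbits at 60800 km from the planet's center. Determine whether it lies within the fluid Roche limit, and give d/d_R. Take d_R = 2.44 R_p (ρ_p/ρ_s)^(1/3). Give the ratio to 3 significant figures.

inside; d/d_R ≈ 0.796

d_R = 2.44 × (23800 km) × (1520/669)^(1/3) = 76340 km
d/d_R = (60800) / (76340) = 0.796
Since d/d_R < 1, the body is inside the Roche limit.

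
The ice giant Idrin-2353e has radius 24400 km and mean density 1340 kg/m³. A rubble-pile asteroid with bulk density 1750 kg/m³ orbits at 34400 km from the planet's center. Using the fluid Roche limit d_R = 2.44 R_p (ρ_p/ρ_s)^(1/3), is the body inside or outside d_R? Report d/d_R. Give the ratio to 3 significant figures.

d_R = 2.44 × (24400 km) × (1340/1750)^(1/3) = 54470 km
d/d_R = (34400) / (54470) = 0.632
Since d/d_R < 1, the body is inside the Roche limit.

inside; d/d_R ≈ 0.632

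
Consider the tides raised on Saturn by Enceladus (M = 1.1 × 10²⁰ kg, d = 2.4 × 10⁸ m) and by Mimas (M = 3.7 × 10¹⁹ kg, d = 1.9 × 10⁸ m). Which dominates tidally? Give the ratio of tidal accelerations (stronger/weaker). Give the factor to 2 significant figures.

Enceladus, by a factor of ≈ 1.5

Tidal stretch scales as M/d³; compute that for each body.
Enceladus: (1.1 × 10²⁰) / (2.4 × 10⁸)³ = 7.957 × 10⁻⁶
Mimas: (3.7 × 10¹⁹) / (1.9 × 10⁸)³ = 5.394 × 10⁻⁶
Ratio (larger/smaller) = 1.5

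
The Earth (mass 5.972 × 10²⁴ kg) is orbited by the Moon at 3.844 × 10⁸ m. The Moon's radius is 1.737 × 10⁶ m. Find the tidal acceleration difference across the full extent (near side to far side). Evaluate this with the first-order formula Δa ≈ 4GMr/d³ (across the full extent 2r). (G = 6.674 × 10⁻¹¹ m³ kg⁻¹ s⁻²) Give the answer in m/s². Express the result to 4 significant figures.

4.875 × 10⁻⁵ m/s²

a_tidal = 4GMr/d³
        = 4 × (6.674 × 10⁻¹¹) × (5.972 × 10²⁴) × (1.737 × 10⁶) / (3.844 × 10⁸)³
        = 4.875 × 10⁻⁵ m/s²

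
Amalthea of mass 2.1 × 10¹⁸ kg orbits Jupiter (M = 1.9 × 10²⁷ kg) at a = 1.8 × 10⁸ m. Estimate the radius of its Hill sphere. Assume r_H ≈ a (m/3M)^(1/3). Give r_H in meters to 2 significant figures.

1.3 × 10⁵ m

r_H ≈ a (m/3M)^(1/3)
    = (1.8 × 10⁸) × (2.1 × 10¹⁸ / (3 × 1.9 × 10²⁷))^(1/3)
    = 1.3 × 10⁵ m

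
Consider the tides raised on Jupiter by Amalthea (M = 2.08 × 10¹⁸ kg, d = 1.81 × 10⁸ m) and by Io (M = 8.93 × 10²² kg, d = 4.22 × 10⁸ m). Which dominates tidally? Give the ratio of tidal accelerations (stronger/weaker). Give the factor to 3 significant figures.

Io, by a factor of ≈ 3390

The tide-raising term goes as M/d³ (the gradient of a 1/d² field).
Amalthea: (2.08 × 10¹⁸) / (1.81 × 10⁸)³ = 3.508 × 10⁻⁷
Io: (8.93 × 10²²) / (4.22 × 10⁸)³ = 1.188 × 10⁻³
Ratio (larger/smaller) = 3390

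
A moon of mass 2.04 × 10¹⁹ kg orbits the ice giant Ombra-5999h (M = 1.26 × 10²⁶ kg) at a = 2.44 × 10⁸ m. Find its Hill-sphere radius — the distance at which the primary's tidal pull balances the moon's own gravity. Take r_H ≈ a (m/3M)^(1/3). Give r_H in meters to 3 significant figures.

9.22 × 10⁵ m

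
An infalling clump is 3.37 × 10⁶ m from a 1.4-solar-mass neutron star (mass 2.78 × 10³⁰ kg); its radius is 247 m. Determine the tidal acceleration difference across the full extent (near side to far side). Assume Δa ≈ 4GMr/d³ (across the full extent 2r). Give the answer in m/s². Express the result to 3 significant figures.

4.79 × 10³ m/s²

a_tidal = 4GMr/d³
        = 4 × (6.674 × 10⁻¹¹) × (2.78 × 10³⁰) × (247) / (3.37 × 10⁶)³
        = 4.79 × 10³ m/s²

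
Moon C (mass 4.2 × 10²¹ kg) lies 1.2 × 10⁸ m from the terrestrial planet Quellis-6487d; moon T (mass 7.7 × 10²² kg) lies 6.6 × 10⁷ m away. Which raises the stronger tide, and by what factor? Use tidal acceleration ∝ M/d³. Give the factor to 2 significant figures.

Tidal stretch scales as M/d³; compute that for each body.
Moon C: (4.2 × 10²¹) / (1.2 × 10⁸)³ = 2.431 × 10⁻³
Moon T: (7.7 × 10²²) / (6.6 × 10⁷)³ = 2.678 × 10⁻¹
Ratio (larger/smaller) = 110

Moon T, by a factor of ≈ 110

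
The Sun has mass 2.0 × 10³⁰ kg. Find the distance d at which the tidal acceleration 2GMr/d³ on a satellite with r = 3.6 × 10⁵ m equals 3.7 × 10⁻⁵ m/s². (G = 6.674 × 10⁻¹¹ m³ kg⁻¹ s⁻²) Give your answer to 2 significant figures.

1.4 × 10¹⁰ m

2GMr/d³ = a_tidal  ⇒  d = (2GMr / a_tidal)^(1/3)
d = (2 × 6.674×10⁻¹¹ × (2.0 × 10³⁰) × (3.6 × 10⁵) / (3.7 × 10⁻⁵))^(1/3)
  = 1.4 × 10¹⁰ m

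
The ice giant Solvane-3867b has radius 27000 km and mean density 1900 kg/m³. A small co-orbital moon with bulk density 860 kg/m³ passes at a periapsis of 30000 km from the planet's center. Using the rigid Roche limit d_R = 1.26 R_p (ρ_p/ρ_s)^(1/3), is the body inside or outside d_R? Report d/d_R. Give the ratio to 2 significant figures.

inside; d/d_R ≈ 0.68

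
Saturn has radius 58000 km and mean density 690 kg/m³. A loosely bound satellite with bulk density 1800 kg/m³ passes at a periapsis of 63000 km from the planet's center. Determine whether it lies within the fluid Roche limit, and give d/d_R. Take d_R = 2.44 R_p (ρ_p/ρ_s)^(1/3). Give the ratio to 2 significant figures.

inside; d/d_R ≈ 0.61

d_R = 2.44 × (58000 km) × (690/1800)^(1/3) = 1.028 × 10⁵ km
d/d_R = (63000) / (1.028 × 10⁵) = 0.61
Since d/d_R < 1, the body is inside the Roche limit.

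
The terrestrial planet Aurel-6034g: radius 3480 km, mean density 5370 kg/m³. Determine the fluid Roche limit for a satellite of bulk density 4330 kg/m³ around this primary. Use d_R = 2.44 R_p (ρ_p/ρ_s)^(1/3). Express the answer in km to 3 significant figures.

d_R = 2.44 × 3480 km × (5370/4330)^(1/3)
    = 9120 km

9120 km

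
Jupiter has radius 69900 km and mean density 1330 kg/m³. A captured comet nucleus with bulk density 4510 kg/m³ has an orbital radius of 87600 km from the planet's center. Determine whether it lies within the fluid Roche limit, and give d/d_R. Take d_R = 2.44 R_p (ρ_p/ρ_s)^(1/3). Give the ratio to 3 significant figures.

d_R = 2.44 × (69900 km) × (1330/4510)^(1/3) = 1.135 × 10⁵ km
d/d_R = (87600) / (1.135 × 10⁵) = 0.772
Since d/d_R < 1, the body is inside the Roche limit.

inside; d/d_R ≈ 0.772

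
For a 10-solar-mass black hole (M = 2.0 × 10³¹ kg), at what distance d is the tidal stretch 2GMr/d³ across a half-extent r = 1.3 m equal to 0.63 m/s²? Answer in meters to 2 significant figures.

1.8 × 10⁷ m

2GMr/d³ = a_tidal  ⇒  d = (2GMr / a_tidal)^(1/3)
d = (2 × 6.674×10⁻¹¹ × (2.0 × 10³¹) × (1.3) / (0.63))^(1/3)
  = 1.8 × 10⁷ m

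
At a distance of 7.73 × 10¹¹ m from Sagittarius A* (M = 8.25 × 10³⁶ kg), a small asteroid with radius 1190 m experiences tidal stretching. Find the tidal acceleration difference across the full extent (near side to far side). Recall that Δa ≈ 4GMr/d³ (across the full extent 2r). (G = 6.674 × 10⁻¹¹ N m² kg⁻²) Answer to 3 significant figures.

The field gradient is 2GM/d³; across the full diameter 2r the difference is 4GMr/d³.
a_tidal = 4GMr/d³
        = 4 × (6.674 × 10⁻¹¹) × (8.25 × 10³⁶) × (1190) / (7.73 × 10¹¹)³
        = 5.67 × 10⁻⁶ m/s²

5.67 × 10⁻⁶ m/s²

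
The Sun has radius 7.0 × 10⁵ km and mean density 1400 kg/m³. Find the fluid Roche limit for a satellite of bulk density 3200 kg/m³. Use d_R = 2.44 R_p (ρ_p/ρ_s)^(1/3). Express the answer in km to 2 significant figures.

d_R = 2.44 × 7.0 × 10⁵ km × (1400/3200)^(1/3)
    = 1.3 × 10⁶ km

1.3 × 10⁶ km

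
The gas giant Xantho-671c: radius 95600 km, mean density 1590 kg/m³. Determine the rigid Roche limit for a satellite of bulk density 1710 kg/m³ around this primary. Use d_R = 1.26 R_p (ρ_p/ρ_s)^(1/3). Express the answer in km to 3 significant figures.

d_R = 1.26 × 95600 km × (1590/1710)^(1/3)
    = 1.18 × 10⁵ km

1.18 × 10⁵ km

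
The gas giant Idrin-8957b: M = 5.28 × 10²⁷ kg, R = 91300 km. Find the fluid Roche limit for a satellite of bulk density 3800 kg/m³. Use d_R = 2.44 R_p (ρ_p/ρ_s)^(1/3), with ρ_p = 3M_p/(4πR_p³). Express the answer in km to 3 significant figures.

1.69 × 10⁵ km

ρ_p = 3M_p/(4πR_p³) = 3 × (5.28 × 10²⁷) / (4π × (9.13 × 10⁷ m)³) = 1660 kg/m³
d_R = 2.44 × 91300 km × (1660/3800)^(1/3)
    = 1.69 × 10⁵ km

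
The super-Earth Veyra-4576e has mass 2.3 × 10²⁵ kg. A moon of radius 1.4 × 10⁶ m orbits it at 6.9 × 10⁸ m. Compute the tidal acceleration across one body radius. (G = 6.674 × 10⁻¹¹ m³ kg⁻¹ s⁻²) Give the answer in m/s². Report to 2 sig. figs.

1.3 × 10⁻⁵ m/s²

Δa = 2GMr/d³
   = 2 × (6.674 × 10⁻¹¹) × (2.3 × 10²⁵) × (1.4 × 10⁶) / (6.9 × 10⁸)³
   = 1.3 × 10⁻⁵ m/s²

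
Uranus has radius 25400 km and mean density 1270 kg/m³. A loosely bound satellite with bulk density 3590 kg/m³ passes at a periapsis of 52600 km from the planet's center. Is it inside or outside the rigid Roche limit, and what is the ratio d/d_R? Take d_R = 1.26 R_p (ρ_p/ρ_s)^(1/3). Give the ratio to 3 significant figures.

outside; d/d_R ≈ 2.32

d_R = 1.26 × (25400 km) × (1270/3590)^(1/3) = 22630 km
d/d_R = (52600) / (22630) = 2.32
Since d/d_R > 1, the body is outside the Roche limit.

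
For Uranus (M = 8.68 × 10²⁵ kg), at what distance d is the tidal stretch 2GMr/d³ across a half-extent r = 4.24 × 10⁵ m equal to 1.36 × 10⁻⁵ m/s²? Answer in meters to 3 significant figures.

7.12 × 10⁸ m

2GMr/d³ = a_tidal  ⇒  d = (2GMr / a_tidal)^(1/3)
d = (2 × 6.674×10⁻¹¹ × (8.68 × 10²⁵) × (4.24 × 10⁵) / (1.36 × 10⁻⁵))^(1/3)
  = 7.12 × 10⁸ m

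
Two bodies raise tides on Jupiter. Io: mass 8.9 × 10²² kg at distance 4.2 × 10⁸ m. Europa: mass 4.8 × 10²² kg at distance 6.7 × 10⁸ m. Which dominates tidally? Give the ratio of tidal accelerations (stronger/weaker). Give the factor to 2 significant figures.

Compare M/d³ for the two perturbers:
Io: (8.9 × 10²²) / (4.2 × 10⁸)³ = 1.201 × 10⁻³
Europa: (4.8 × 10²²) / (6.7 × 10⁸)³ = 1.596 × 10⁻⁴
Ratio (larger/smaller) = 7.5

Io, by a factor of ≈ 7.5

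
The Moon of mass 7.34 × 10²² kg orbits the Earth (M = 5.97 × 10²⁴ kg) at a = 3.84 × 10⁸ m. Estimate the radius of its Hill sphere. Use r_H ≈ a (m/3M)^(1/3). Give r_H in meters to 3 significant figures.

r_H ≈ a (m/3M)^(1/3)
    = (3.84 × 10⁸) × (7.34 × 10²² / (3 × 5.97 × 10²⁴))^(1/3)
    = 6.15 × 10⁷ m

6.15 × 10⁷ m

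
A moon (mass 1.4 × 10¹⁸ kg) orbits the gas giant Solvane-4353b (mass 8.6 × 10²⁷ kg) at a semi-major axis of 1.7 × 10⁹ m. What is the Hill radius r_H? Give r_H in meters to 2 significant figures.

r_H ≈ a (m/3M)^(1/3)
    = (1.7 × 10⁹) × (1.4 × 10¹⁸ / (3 × 8.6 × 10²⁷))^(1/3)
    = 6.4 × 10⁵ m

6.4 × 10⁵ m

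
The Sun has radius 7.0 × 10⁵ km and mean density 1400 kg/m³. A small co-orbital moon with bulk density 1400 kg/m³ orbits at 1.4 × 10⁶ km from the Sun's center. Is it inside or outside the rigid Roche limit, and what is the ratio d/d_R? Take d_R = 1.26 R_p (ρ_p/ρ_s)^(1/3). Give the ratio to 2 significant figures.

outside; d/d_R ≈ 1.6

d_R = 1.26 × (7.0 × 10⁵ km) × (1400/1400)^(1/3) = 8.820 × 10⁵ km
d/d_R = (1.4 × 10⁶) / (8.820 × 10⁵) = 1.6
Since d/d_R > 1, the body is outside the Roche limit.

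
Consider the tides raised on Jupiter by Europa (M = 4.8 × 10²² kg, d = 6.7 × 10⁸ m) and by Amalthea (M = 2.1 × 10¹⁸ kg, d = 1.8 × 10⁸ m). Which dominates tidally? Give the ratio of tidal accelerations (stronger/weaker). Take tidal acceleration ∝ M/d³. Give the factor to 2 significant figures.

Compare M/d³ for the two perturbers:
Europa: (4.8 × 10²²) / (6.7 × 10⁸)³ = 1.596 × 10⁻⁴
Amalthea: (2.1 × 10¹⁸) / (1.8 × 10⁸)³ = 3.601 × 10⁻⁷
Ratio (larger/smaller) = 440

Europa, by a factor of ≈ 440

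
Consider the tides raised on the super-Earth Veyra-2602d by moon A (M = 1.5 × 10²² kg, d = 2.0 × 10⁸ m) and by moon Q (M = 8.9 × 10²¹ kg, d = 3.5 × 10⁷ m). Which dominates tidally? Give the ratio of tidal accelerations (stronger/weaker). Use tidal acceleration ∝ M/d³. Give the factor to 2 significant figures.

Tidal acceleration ∝ M/d³, so compare M/d³ for each.
Moon A: (1.5 × 10²²) / (2.0 × 10⁸)³ = 1.875 × 10⁻³
Moon Q: (8.9 × 10²¹) / (3.5 × 10⁷)³ = 2.076 × 10⁻¹
Ratio (larger/smaller) = 110

Moon Q, by a factor of ≈ 110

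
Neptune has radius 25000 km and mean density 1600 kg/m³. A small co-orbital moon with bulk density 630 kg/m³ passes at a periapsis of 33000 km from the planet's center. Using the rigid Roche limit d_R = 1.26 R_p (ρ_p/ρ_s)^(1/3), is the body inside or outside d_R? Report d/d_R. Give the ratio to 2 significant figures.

d_R = 1.26 × (25000 km) × (1600/630)^(1/3) = 42980 km
d/d_R = (33000) / (42980) = 0.77
Since d/d_R < 1, the body is inside the Roche limit.

inside; d/d_R ≈ 0.77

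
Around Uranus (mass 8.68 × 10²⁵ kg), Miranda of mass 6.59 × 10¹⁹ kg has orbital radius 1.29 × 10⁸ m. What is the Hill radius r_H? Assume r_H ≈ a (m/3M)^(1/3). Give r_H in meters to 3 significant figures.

8.16 × 10⁵ m

r_H ≈ a (m/3M)^(1/3)
    = (1.29 × 10⁸) × (6.59 × 10¹⁹ / (3 × 8.68 × 10²⁵))^(1/3)
    = 8.16 × 10⁵ m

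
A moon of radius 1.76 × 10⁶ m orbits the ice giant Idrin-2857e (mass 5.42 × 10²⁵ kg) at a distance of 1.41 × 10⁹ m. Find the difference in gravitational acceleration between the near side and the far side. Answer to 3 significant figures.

The field gradient is 2GM/d³; across the full diameter 2r the difference is 4GMr/d³.
Δg = 4GMr/d³
   = 4 × (6.674 × 10⁻¹¹) × (5.42 × 10²⁵) × (1.76 × 10⁶) / (1.41 × 10⁹)³
   = 9.08 × 10⁻⁶ m/s²

9.08 × 10⁻⁶ m/s²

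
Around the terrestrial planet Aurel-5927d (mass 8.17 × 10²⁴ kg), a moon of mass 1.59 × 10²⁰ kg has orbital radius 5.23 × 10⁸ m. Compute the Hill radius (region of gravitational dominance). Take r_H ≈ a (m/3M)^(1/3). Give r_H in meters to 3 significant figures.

9.75 × 10⁶ m

r_H ≈ a (m/3M)^(1/3)
    = (5.23 × 10⁸) × (1.59 × 10²⁰ / (3 × 8.17 × 10²⁴))^(1/3)
    = 9.75 × 10⁶ m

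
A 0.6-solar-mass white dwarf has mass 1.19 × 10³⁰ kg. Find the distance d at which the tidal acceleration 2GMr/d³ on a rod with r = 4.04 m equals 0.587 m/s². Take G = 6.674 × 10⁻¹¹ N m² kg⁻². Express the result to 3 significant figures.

1.03 × 10⁷ m

2GMr/d³ = a_tidal  ⇒  d = (2GMr / a_tidal)^(1/3)
d = (2 × 6.674×10⁻¹¹ × (1.19 × 10³⁰) × (4.04) / (0.587))^(1/3)
  = 1.03 × 10⁷ m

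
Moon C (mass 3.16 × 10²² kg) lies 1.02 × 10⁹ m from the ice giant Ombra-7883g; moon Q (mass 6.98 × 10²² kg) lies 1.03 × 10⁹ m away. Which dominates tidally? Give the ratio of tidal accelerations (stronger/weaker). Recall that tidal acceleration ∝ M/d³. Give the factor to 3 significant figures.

Compare M/d³ for the two perturbers:
Moon C: (3.16 × 10²²) / (1.02 × 10⁹)³ = 2.978 × 10⁻⁵
Moon Q: (6.98 × 10²²) / (1.03 × 10⁹)³ = 6.388 × 10⁻⁵
Ratio (larger/smaller) = 2.15

Moon Q, by a factor of ≈ 2.15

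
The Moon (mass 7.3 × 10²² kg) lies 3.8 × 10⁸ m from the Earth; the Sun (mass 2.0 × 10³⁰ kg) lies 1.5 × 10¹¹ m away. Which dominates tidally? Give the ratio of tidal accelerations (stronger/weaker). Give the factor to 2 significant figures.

The tide-raising term goes as M/d³ (the gradient of a 1/d² field).
The Moon: (7.3 × 10²²) / (3.8 × 10⁸)³ = 1.330 × 10⁻³
The Sun: (2.0 × 10³⁰) / (1.5 × 10¹¹)³ = 5.926 × 10⁻⁴
Ratio (larger/smaller) = 2.2

The Moon, by a factor of ≈ 2.2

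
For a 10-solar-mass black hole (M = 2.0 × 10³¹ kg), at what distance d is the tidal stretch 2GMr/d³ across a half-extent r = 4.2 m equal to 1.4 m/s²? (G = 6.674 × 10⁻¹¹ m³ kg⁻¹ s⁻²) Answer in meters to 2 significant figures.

2GMr/d³ = a_tidal  ⇒  d = (2GMr / a_tidal)^(1/3)
d = (2 × 6.674×10⁻¹¹ × (2.0 × 10³¹) × (4.2) / (1.4))^(1/3)
  = 2.0 × 10⁷ m

2.0 × 10⁷ m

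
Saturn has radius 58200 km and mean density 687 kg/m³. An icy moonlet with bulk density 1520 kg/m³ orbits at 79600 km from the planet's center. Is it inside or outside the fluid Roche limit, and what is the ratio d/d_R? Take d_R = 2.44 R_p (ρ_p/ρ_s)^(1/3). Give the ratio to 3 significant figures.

d_R = 2.44 × (58200 km) × (687/1520)^(1/3) = 1.090 × 10⁵ km
d/d_R = (79600) / (1.090 × 10⁵) = 0.730
Since d/d_R < 1, the body is inside the Roche limit.

inside; d/d_R ≈ 0.730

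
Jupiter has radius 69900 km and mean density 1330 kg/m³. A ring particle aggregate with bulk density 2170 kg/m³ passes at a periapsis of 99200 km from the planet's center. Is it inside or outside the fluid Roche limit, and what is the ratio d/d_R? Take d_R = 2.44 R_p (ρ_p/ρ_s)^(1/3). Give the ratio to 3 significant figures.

d_R = 2.44 × (69900 km) × (1330/2170)^(1/3) = 1.449 × 10⁵ km
d/d_R = (99200) / (1.449 × 10⁵) = 0.685
Since d/d_R < 1, the body is inside the Roche limit.

inside; d/d_R ≈ 0.685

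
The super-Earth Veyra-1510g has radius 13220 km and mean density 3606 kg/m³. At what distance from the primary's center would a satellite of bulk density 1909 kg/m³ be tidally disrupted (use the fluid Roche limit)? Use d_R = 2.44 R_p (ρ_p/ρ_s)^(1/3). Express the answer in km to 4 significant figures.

39870 km

d_R = 2.44 × 13220 km × (3606/1909)^(1/3)
    = 39870 km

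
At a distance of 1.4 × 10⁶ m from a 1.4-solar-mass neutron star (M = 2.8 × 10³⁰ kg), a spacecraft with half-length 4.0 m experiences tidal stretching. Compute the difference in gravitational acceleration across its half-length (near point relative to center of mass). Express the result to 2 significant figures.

5.4 × 10² m/s²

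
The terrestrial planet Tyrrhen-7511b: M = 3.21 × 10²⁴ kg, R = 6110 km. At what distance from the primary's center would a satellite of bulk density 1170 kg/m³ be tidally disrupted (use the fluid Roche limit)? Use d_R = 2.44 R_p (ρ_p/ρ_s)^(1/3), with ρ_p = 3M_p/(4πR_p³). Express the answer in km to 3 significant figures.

ρ_p = 3M_p/(4πR_p³) = 3 × (3.21 × 10²⁴) / (4π × (6.11 × 10⁶ m)³) = 3360 kg/m³
d_R = 2.44 × 6110 km × (3360/1170)^(1/3)
    = 21200 km

21200 km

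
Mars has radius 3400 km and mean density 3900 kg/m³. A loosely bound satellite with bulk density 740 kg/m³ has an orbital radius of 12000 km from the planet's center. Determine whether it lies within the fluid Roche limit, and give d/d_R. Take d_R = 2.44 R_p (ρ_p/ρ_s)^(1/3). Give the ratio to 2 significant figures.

inside; d/d_R ≈ 0.83

d_R = 2.44 × (3400 km) × (3900/740)^(1/3) = 14440 km
d/d_R = (12000) / (14440) = 0.83
Since d/d_R < 1, the body is inside the Roche limit.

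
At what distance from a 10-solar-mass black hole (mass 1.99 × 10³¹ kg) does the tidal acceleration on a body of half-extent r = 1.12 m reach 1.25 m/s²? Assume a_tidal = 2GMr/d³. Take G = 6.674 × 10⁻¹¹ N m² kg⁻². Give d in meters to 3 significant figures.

2GMr/d³ = a_tidal  ⇒  d = (2GMr / a_tidal)^(1/3)
d = (2 × 6.674×10⁻¹¹ × (1.99 × 10³¹) × (1.12) / (1.25))^(1/3)
  = 1.34 × 10⁷ m

1.34 × 10⁷ m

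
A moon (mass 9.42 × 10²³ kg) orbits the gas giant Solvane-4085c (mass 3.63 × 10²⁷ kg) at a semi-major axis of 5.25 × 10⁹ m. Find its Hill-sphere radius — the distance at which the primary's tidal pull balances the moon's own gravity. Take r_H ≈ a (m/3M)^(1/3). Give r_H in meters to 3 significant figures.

2.32 × 10⁸ m

r_H ≈ a (m/3M)^(1/3)
    = (5.25 × 10⁹) × (9.42 × 10²³ / (3 × 3.63 × 10²⁷))^(1/3)
    = 2.32 × 10⁸ m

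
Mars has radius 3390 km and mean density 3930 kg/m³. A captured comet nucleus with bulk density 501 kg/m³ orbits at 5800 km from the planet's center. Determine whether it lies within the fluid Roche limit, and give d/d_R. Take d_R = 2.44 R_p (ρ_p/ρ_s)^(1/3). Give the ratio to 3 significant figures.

d_R = 2.44 × (3390 km) × (3930/501)^(1/3) = 16440 km
d/d_R = (5800) / (16440) = 0.353
Since d/d_R < 1, the body is inside the Roche limit.

inside; d/d_R ≈ 0.353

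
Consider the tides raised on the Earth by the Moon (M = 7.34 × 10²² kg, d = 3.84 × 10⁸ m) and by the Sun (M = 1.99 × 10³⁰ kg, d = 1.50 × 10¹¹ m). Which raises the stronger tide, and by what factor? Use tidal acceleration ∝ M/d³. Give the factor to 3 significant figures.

The Moon, by a factor of ≈ 2.20

Compare M/d³ for the two perturbers:
The Moon: (7.34 × 10²²) / (3.84 × 10⁸)³ = 1.296 × 10⁻³
The Sun: (1.99 × 10³⁰) / (1.50 × 10¹¹)³ = 5.896 × 10⁻⁴
Ratio (larger/smaller) = 2.20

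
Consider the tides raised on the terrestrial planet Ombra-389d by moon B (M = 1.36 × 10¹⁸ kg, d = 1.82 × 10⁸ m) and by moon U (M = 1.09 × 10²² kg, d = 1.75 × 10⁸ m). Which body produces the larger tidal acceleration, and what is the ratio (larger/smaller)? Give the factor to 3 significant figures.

Moon U, by a factor of ≈ 9020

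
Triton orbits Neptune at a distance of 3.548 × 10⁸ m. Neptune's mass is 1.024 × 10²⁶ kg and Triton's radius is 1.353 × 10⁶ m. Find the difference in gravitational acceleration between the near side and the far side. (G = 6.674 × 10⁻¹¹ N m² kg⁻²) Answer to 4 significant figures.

8.281 × 10⁻⁴ m/s²

Δg = 4GMr/d³
   = 4 × (6.674 × 10⁻¹¹) × (1.024 × 10²⁶) × (1.353 × 10⁶) / (3.548 × 10⁸)³
   = 8.281 × 10⁻⁴ m/s²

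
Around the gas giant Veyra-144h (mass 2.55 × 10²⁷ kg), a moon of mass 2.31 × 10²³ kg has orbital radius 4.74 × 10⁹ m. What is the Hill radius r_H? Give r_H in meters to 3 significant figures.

1.48 × 10⁸ m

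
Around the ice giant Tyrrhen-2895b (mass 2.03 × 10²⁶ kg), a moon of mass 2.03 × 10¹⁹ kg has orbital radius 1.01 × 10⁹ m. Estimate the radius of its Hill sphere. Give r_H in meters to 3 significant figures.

r_H ≈ a (m/3M)^(1/3)
    = (1.01 × 10⁹) × (2.03 × 10¹⁹ / (3 × 2.03 × 10²⁶))^(1/3)
    = 3.25 × 10⁶ m

3.25 × 10⁶ m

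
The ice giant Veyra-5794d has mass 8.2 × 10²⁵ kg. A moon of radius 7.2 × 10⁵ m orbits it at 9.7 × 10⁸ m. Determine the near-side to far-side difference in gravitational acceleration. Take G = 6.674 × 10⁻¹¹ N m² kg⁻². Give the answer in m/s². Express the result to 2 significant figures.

Δg = 4GMr/d³
   = 4 × (6.674 × 10⁻¹¹) × (8.2 × 10²⁵) × (7.2 × 10⁵) / (9.7 × 10⁸)³
   = 1.7 × 10⁻⁵ m/s²

1.7 × 10⁻⁵ m/s²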